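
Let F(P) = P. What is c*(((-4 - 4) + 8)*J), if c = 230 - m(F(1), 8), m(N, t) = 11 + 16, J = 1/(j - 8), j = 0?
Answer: 0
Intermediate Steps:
J = -⅛ (J = 1/(0 - 8) = 1/(-8) = -⅛ ≈ -0.12500)
m(N, t) = 27
c = 203 (c = 230 - 1*27 = 230 - 27 = 203)
c*(((-4 - 4) + 8)*J) = 203*(((-4 - 4) + 8)*(-⅛)) = 203*((-8 + 8)*(-⅛)) = 203*(0*(-⅛)) = 203*0 = 0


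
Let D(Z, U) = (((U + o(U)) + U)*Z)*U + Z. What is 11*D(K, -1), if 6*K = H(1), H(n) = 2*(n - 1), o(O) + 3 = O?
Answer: 0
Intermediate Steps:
o(O) = -3 + O
H(n) = -2 + 2*n (H(n) = 2*(-1 + n) = -2 + 2*n)
K = 0 (K = (-2 + 2*1)/6 = (-2 + 2)/6 = (1/6)*0 = 0)
D(Z, U) = Z + U*Z*(-3 + 3*U) (D(Z, U) = (((U + (-3 + U)) + U)*Z)*U + Z = (((-3 + 2*U) + U)*Z)*U + Z = ((-3 + 3*U)*Z)*U + Z = (Z*(-3 + 3*U))*U + Z = U*Z*(-3 + 3*U) + Z = Z + U*Z*(-3 + 3*U))
11*D(K, -1) = 11*(0*(1 - 3*(-1) + 3*(-1)**2)) = 11*(0*(1 + 3 + 3*1)) = 11*(0*(1 + 3 + 3)) = 11*(0*7) = 11*0 = 0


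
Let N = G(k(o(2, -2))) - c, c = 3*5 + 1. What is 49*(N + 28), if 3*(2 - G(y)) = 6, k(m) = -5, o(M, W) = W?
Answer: 588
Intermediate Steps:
c = 16 (c = 15 + 1 = 16)
G(y) = 0 (G(y) = 2 - 1/3*6 = 2 - 2 = 0)
N = -16 (N = 0 - 1*16 = 0 - 16 = -16)
49*(N + 28) = 49*(-16 + 28) = 49*12 = 588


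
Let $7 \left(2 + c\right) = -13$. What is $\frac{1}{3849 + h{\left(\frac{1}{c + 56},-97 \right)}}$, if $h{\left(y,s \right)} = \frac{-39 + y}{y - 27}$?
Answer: $\frac{2462}{9479795} \approx 0.00025971$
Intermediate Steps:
$c = - \frac{27}{7}$ ($c = -2 + \frac{1}{7} \left(-13\right) = -2 - \frac{13}{7} = - \frac{27}{7} \approx -3.8571$)
$h{\left(y,s \right)} = \frac{-39 + y}{-27 + y}$
$\frac{1}{3849 + h{\left(\frac{1}{c + 56},-97 \right)}} = \frac{1}{3849 + \frac{-39 + \frac{1}{- \frac{27}{7} + 56}}{-27 + \frac{1}{- \frac{27}{7} + 56}}} = \frac{1}{3849 + \frac{-39 + \frac{1}{\frac{365}{7}}}{-27 + \frac{1}{\frac{365}{7}}}} = \frac{1}{3849 + \frac{-39 + \frac{7}{365}}{-27 + \frac{7}{365}}} = \frac{1}{3849 + \frac{1}{- \frac{9848}{365}} \left(- \frac{14228}{365}\right)} = \frac{1}{3849 - - \frac{3557}{2462}} = \frac{1}{3849 + \frac{3557}{2462}} = \frac{1}{\frac{9479795}{2462}} = \frac{2462}{9479795}$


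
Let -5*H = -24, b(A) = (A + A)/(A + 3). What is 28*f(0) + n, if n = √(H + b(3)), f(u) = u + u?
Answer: √145/5 ≈ 2.4083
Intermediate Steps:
b(A) = 2*A/(3 + A) (b(A) = (2*A)/(3 + A) = 2*A/(3 + A))
f(u) = 2*u
H = 24/5 (H = -⅕*(-24) = 24/5 ≈ 4.8000)
n = √145/5 (n = √(24/5 + 2*3/(3 + 3)) = √(24/5 + 2*3/6) = √(24/5 + 2*3*(⅙)) = √(24/5 + 1) = √(29/5) = √145/5 ≈ 2.4083)
28*f(0) + n = 28*(2*0) + √145/5 = 28*0 + √145/5 = 0 + √145/5 = √145/5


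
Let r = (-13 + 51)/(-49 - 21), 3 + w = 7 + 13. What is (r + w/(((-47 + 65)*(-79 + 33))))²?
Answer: 266570929/839840400 ≈ 0.31741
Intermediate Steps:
w = 17 (w = -3 + (7 + 13) = -3 + 20 = 17)
r = -19/35 (r = 38/(-70) = 38*(-1/70) = -19/35 ≈ -0.54286)
(r + w/(((-47 + 65)*(-79 + 33))))² = (-19/35 + 17/(((-47 + 65)*(-79 + 33))))² = (-19/35 + 17/((18*(-46))))² = (-19/35 + 17/(-828))² = (-19/35 + 17*(-1/828))² = (-19/35 - 17/828)² = (-16327/28980)² = 266570929/839840400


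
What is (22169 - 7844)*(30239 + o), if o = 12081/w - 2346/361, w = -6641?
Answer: 1038205346406900/2397401 ≈ 4.3305e+8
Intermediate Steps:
o = -19941027/2397401 (o = 12081/(-6641) - 2346/361 = 12081*(-1/6641) - 2346*1/361 = -12081/6641 - 2346/361 = -19941027/2397401 ≈ -8.3178)
(22169 - 7844)*(30239 + o) = (22169 - 7844)*(30239 - 19941027/2397401) = 14325*(72475067812/2397401) = 1038205346406900/2397401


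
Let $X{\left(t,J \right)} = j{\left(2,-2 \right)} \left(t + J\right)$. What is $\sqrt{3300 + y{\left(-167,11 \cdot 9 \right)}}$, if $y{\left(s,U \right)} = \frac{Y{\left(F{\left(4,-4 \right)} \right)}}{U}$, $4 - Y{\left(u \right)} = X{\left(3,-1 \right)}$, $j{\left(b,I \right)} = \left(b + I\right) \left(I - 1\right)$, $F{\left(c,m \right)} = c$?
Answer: $\frac{4 \sqrt{224609}}{33} \approx 57.446$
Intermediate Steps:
$j{\left(b,I \right)} = \left(-1 + I\right) \left(I + b\right)$ ($j{\left(b,I \right)} = \left(I + b\right) \left(-1 + I\right) = \left(-1 + I\right) \left(I + b\right)$)
$X{\left(t,J \right)} = 0$ ($X{\left(t,J \right)} = \left(\left(-2\right)^{2} - -2 - 2 - 4\right) \left(t + J\right) = \left(4 + 2 - 2 - 4\right) \left(J + t\right) = 0 \left(J + t\right) = 0$)
$Y{\left(u \right)} = 4$ ($Y{\left(u \right)} = 4 - 0 = 4 + 0 = 4$)
$y{\left(s,U \right)} = \frac{4}{U}$
$\sqrt{3300 + y{\left(-167,11 \cdot 9 \right)}} = \sqrt{3300 + \frac{4}{11 \cdot 9}} = \sqrt{3300 + \frac{4}{99}} = \sqrt{\frac{326704}{99}} = \frac{4 \sqrt{224609}}{33}$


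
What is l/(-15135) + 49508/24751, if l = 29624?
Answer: 16079956/374606385 ≈ 0.042925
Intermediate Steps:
l/(-15135) + 49508/24751 = 29624/(-15135) + 49508/24751 = 29624*(-1/15135) + 49508*(1/24751) = -29624/15135 + 49508/24751 = 16079956/374606385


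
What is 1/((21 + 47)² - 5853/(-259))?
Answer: 259/1203469 ≈ 0.00021521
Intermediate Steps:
1/((21 + 47)² - 5853/(-259)) = 1/(68² - 5853*(-1/259)) = 1/(4624 + 5853/259) = 1/(1203469/259) = 259/1203469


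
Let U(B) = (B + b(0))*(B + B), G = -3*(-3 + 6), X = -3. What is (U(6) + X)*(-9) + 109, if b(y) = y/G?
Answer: -512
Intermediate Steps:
G = -9 (G = -3*3 = -9)
b(y) = -y/9 (b(y) = y/(-9) = y*(-1/9) = -y/9)
U(B) = 2*B**2 (U(B) = (B - 1/9*0)*(B + B) = (B + 0)*(2*B) = B*(2*B) = 2*B**2)
(U(6) + X)*(-9) + 109 = (2*6**2 - 3)*(-9) + 109 = (2*36 - 3)*(-9) + 109 = (72 - 3)*(-9) + 109 = 69*(-9) + 109 = -621 + 109 = -512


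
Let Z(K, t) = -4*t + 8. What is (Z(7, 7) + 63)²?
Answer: 1849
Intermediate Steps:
Z(K, t) = 8 - 4*t
(Z(7, 7) + 63)² = ((8 - 4*7) + 63)² = ((8 - 28) + 63)² = (-20 + 63)² = 43² = 1849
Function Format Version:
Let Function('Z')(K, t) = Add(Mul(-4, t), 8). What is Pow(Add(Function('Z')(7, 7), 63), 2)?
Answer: 1849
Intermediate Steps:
Function('Z')(K, t) = Add(8, Mul(-4, t))
Pow(Add(Function('Z')(7, 7), 63), 2) = Pow(Add(Add(8, Mul(-4, 7)), 63), 2) = Pow(Add(Add(8, -28), 63), 2) = Pow(Add(-20, 63), 2) = Pow(43, 2) = 1849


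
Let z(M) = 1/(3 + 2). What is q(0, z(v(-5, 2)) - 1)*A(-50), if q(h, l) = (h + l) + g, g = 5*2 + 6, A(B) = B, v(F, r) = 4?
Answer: -760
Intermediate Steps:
z(M) = ⅕ (z(M) = 1/5 = ⅕)
g = 16 (g = 10 + 6 = 16)
q(h, l) = 16 + h + l (q(h, l) = (h + l) + 16 = 16 + h + l)
q(0, z(v(-5, 2)) - 1)*A(-50) = (16 + 0 + (⅕ - 1))*(-50) = (16 + 0 - ⅘)*(-50) = (76/5)*(-50) = -760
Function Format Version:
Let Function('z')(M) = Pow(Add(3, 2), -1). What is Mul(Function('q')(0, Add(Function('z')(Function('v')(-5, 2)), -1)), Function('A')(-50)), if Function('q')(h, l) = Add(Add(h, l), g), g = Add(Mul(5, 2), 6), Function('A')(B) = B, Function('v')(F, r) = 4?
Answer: -760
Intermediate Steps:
Function('z')(M) = Rational(1, 5) (Function('z')(M) = Pow(5, -1) = Rational(1, 5))
g = 16 (g = Add(10, 6) = 16)
Function('q')(h, l) = Add(16, h, l) (Function('q')(h, l) = Add(Add(h, l), 16) = Add(16, h, l))
Mul(Function('q')(0, Add(Function('z')(Function('v')(-5, 2)), -1)), Function('A')(-50)) = Mul(Add(16, 0, Add(Rational(1, 5), -1)), -50) = Mul(Add(16, 0, Rational(-4, 5)), -50) = Mul(Rational(76, 5), -50) = -760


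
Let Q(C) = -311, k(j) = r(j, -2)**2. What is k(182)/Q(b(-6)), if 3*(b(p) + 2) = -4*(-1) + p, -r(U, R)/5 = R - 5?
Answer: -1225/311 ≈ -3.9389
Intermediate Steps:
r(U, R) = 25 - 5*R (r(U, R) = -5*(R - 5) = -5*(-5 + R) = 25 - 5*R)
b(p) = -2/3 + p/3 (b(p) = -2 + (-4*(-1) + p)/3 = -2 + (4 + p)/3 = -2 + (4/3 + p/3) = -2/3 + p/3)
k(j) = 1225 (k(j) = (25 - 5*(-2))**2 = (25 + 10)**2 = 35**2 = 1225)
k(182)/Q(b(-6)) = 1225/(-311) = 1225*(-1/311) = -1225/311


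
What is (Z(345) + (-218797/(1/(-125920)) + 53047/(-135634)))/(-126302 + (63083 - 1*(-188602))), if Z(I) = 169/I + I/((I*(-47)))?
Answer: 60592880780778244427/275755497683730 ≈ 2.1973e+5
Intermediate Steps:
Z(I) = -1/47 + 169/I (Z(I) = 169/I + I/((-47*I)) = 169/I + I*(-1/(47*I)) = 169/I - 1/47 = -1/47 + 169/I)
(Z(345) + (-218797/(1/(-125920)) + 53047/(-135634)))/(-126302 + (63083 - 1*(-188602))) = ((1/47)*(7943 - 1*345)/345 + (-218797/(1/(-125920)) + 53047/(-135634)))/(-126302 + (63083 - 1*(-188602))) = ((1/47)*(1/345)*(7943 - 345) + (-218797/(-1/125920) + 53047*(-1/135634)))/(-126302 + (63083 + 188602)) = ((1/47)*(1/345)*7598 + (-218797*(-125920) - 53047/135634))/(-126302 + 251685) = (7598/16215 + (27550918240 - 53047/135634))/125383 = (7598/16215 + 3736841244511113/135634)*(1/125383) = (60592880780778244427/2199305310)*(1/125383) = 60592880780778244427/275755497683730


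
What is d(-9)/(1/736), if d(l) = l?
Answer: -6624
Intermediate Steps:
d(-9)/(1/736) = -9/(1/736) = -9/1/736 = -9*736 = -6624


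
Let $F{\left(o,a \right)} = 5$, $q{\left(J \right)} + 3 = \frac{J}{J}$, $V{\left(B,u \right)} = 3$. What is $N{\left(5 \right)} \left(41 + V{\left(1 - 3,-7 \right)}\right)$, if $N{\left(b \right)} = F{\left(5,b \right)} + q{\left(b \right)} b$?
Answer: $-220$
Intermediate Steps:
$q{\left(J \right)} = -2$ ($q{\left(J \right)} = -3 + \frac{J}{J} = -3 + 1 = -2$)
$N{\left(b \right)} = 5 - 2 b$
$N{\left(5 \right)} \left(41 + V{\left(1 - 3,-7 \right)}\right) = \left(5 - 10\right) \left(41 + 3\right) = \left(5 - 10\right) 44 = \left(-5\right) 44 = -220$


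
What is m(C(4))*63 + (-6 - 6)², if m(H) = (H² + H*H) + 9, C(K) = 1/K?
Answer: 5751/8 ≈ 718.88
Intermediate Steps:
m(H) = 9 + 2*H² (m(H) = (H² + H²) + 9 = 2*H² + 9 = 9 + 2*H²)
m(C(4))*63 + (-6 - 6)² = (9 + 2*(1/4)²)*63 + (-6 - 6)² = (9 + 2*(¼)²)*63 + (-12)² = (9 + 2*(1/16))*63 + 144 = (9 + ⅛)*63 + 144 = (73/8)*63 + 144 = 4599/8 + 144 = 5751/8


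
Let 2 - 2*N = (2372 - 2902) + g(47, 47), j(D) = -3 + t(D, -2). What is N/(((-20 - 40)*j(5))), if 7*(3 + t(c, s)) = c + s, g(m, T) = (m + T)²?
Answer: -2422/195 ≈ -12.421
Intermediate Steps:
g(m, T) = (T + m)²
t(c, s) = -3 + c/7 + s/7 (t(c, s) = -3 + (c + s)/7 = -3 + (c/7 + s/7) = -3 + c/7 + s/7)
j(D) = -44/7 + D/7 (j(D) = -3 + (-3 + D/7 + (⅐)*(-2)) = -3 + (-3 + D/7 - 2/7) = -3 + (-23/7 + D/7) = -44/7 + D/7)
N = -4152 (N = 1 - ((2372 - 2902) + (47 + 47)²)/2 = 1 - (-530 + 94²)/2 = 1 - (-530 + 8836)/2 = 1 - ½*8306 = 1 - 4153 = -4152)
N/(((-20 - 40)*j(5))) = -4152*1/((-20 - 40)*(-44/7 + (⅐)*5)) = -4152*(-1/(60*(-44/7 + 5/7))) = -4152/((-60*(-39/7))) = -4152/2340/7 = -4152*7/2340 = -2422/195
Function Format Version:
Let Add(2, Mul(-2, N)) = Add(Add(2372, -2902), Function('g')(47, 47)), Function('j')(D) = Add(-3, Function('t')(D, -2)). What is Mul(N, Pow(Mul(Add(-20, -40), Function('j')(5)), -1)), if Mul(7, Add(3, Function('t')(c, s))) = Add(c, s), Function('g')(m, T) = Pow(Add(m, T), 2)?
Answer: Rational(-2422, 195) ≈ -12.421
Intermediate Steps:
Function('g')(m, T) = Pow(Add(T, m), 2)
Function('t')(c, s) = Add(-3, Mul(Rational(1, 7), c), Mul(Rational(1, 7), s)) (Function('t')(c, s) = Add(-3, Mul(Rational(1, 7), Add(c, s))) = Add(-3, Add(Mul(Rational(1, 7), c), Mul(Rational(1, 7), s))) = Add(-3, Mul(Rational(1, 7), c), Mul(Rational(1, 7), s)))
Function('j')(D) = Add(Rational(-44, 7), Mul(Rational(1, 7), D)) (Function('j')(D) = Add(-3, Add(-3, Mul(Rational(1, 7), D), Mul(Rational(1, 7), -2))) = Add(-3, Add(-3, Mul(Rational(1, 7), D), Rational(-2, 7))) = Add(-3, Add(Rational(-23, 7), Mul(Rational(1, 7), D))) = Add(Rational(-44, 7), Mul(Rational(1, 7), D)))
N = -4152 (N = Add(1, Mul(Rational(-1, 2), Add(Add(2372, -2902), Pow(Add(47, 47), 2)))) = Add(1, Mul(Rational(-1, 2), Add(-530, Pow(94, 2)))) = Add(1, Mul(Rational(-1, 2), Add(-530, 8836))) = Add(1, Mul(Rational(-1, 2), 8306)) = Add(1, -4153) = -4152)
Mul(N, Pow(Mul(Add(-20, -40), Function('j')(5)), -1)) = Mul(-4152, Pow(Mul(Add(-20, -40), Add(Rational(-44, 7), Mul(Rational(1, 7), 5))), -1)) = Mul(-4152, Pow(Mul(-60, Add(Rational(-44, 7), Rational(5, 7))), -1)) = Mul(-4152, Pow(Mul(-60, Rational(-39, 7)), -1)) = Mul(-4152, Pow(Rational(2340, 7), -1)) = Mul(-4152, Rational(7, 2340)) = Rational(-2422, 195)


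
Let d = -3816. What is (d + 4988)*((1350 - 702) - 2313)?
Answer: -1951380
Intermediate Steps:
(d + 4988)*((1350 - 702) - 2313) = (-3816 + 4988)*((1350 - 702) - 2313) = 1172*(648 - 2313) = 1172*(-1665) = -1951380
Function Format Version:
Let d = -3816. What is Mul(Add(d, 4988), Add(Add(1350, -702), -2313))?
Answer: -1951380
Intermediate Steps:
Mul(Add(d, 4988), Add(Add(1350, -702), -2313)) = Mul(Add(-3816, 4988), Add(Add(1350, -702), -2313)) = Mul(1172, Add(648, -2313)) = Mul(1172, -1665) = -1951380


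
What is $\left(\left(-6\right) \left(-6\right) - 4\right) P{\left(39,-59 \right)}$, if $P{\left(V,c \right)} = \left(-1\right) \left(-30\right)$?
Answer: $960$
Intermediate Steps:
$P{\left(V,c \right)} = 30$
$\left(\left(-6\right) \left(-6\right) - 4\right) P{\left(39,-59 \right)} = \left(\left(-6\right) \left(-6\right) - 4\right) 30 = \left(36 - 4\right) 30 = 32 \cdot 30 = 960$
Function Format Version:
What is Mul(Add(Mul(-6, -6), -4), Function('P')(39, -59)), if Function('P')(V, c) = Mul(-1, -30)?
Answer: 960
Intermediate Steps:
Function('P')(V, c) = 30
Mul(Add(Mul(-6, -6), -4), Function('P')(39, -59)) = Mul(Add(Mul(-6, -6), -4), 30) = Mul(Add(36, -4), 30) = Mul(32, 30) = 960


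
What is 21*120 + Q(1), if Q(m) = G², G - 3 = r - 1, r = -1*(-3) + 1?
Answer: 2556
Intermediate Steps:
r = 4 (r = 3 + 1 = 4)
G = 6 (G = 3 + (4 - 1) = 3 + 3 = 6)
Q(m) = 36 (Q(m) = 6² = 36)
21*120 + Q(1) = 21*120 + 36 = 2520 + 36 = 2556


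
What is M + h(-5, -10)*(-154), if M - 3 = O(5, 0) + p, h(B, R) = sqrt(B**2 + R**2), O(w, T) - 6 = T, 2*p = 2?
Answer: 10 - 770*sqrt(5) ≈ -1711.8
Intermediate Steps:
p = 1 (p = (1/2)*2 = 1)
O(w, T) = 6 + T
M = 10 (M = 3 + ((6 + 0) + 1) = 3 + (6 + 1) = 3 + 7 = 10)
M + h(-5, -10)*(-154) = 10 + sqrt((-5)**2 + (-10)**2)*(-154) = 10 + sqrt(25 + 100)*(-154) = 10 + sqrt(125)*(-154) = 10 + (5*sqrt(5))*(-154) = 10 - 770*sqrt(5)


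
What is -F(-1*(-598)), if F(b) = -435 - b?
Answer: 1033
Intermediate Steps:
-F(-1*(-598)) = -(-435 - (-1)*(-598)) = -(-435 - 1*598) = -(-435 - 598) = -1*(-1033) = 1033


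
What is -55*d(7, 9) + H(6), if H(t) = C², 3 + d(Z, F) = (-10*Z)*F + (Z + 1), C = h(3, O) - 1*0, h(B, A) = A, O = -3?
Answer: 34384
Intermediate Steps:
C = -3 (C = -3 - 1*0 = -3 + 0 = -3)
d(Z, F) = -2 + Z - 10*F*Z (d(Z, F) = -3 + ((-10*Z)*F + (Z + 1)) = -3 + (-10*F*Z + (1 + Z)) = -3 + (1 + Z - 10*F*Z) = -2 + Z - 10*F*Z)
H(t) = 9 (H(t) = (-3)² = 9)
-55*d(7, 9) + H(6) = -55*(-2 + 7 - 10*9*7) + 9 = -55*(-2 + 7 - 630) + 9 = -55*(-625) + 9 = 34375 + 9 = 34384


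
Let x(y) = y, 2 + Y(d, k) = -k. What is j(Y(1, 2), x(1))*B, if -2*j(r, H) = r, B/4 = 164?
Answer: 1312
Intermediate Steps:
Y(d, k) = -2 - k
B = 656 (B = 4*164 = 656)
j(r, H) = -r/2
j(Y(1, 2), x(1))*B = -(-2 - 1*2)/2*656 = -(-2 - 2)/2*656 = -1/2*(-4)*656 = 2*656 = 1312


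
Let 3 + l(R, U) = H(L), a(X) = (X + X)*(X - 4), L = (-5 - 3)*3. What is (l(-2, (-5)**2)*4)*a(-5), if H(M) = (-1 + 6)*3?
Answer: 4320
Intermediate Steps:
L = -24 (L = -8*3 = -24)
a(X) = 2*X*(-4 + X) (a(X) = (2*X)*(-4 + X) = 2*X*(-4 + X))
H(M) = 15 (H(M) = 5*3 = 15)
l(R, U) = 12 (l(R, U) = -3 + 15 = 12)
(l(-2, (-5)**2)*4)*a(-5) = (12*4)*(2*(-5)*(-4 - 5)) = 48*(2*(-5)*(-9)) = 48*90 = 4320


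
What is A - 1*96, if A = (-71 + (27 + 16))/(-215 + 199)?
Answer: -377/4 ≈ -94.250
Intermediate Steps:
A = 7/4 (A = (-71 + 43)/(-16) = -28*(-1/16) = 7/4 ≈ 1.7500)
A - 1*96 = 7/4 - 1*96 = 7/4 - 96 = -377/4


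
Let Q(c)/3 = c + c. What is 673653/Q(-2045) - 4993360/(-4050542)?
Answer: -444565207121/8283358390 ≈ -53.670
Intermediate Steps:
Q(c) = 6*c (Q(c) = 3*(c + c) = 3*(2*c) = 6*c)
673653/Q(-2045) - 4993360/(-4050542) = 673653/((6*(-2045))) - 4993360/(-4050542) = 673653/(-12270) - 4993360*(-1/4050542) = 673653*(-1/12270) + 2496680/2025271 = -224551/4090 + 2496680/2025271 = -444565207121/8283358390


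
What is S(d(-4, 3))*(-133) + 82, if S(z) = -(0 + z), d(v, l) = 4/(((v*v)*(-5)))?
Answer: 1507/20 ≈ 75.350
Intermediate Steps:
d(v, l) = -4/(5*v**2) (d(v, l) = 4/((v**2*(-5))) = 4/((-5*v**2)) = 4*(-1/(5*v**2)) = -4/(5*v**2))
S(z) = -z
S(d(-4, 3))*(-133) + 82 = -(-4)/(5*(-4)**2)*(-133) + 82 = -(-4)/(5*16)*(-133) + 82 = -1*(-1/20)*(-133) + 82 = (1/20)*(-133) + 82 = -133/20 + 82 = 1507/20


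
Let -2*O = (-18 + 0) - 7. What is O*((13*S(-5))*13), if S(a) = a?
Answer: -21125/2 ≈ -10563.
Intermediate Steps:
O = 25/2 (O = -((-18 + 0) - 7)/2 = -(-18 - 7)/2 = -1/2*(-25) = 25/2 ≈ 12.500)
O*((13*S(-5))*13) = 25*((13*(-5))*13)/2 = 25*(-65*13)/2 = (25/2)*(-845) = -21125/2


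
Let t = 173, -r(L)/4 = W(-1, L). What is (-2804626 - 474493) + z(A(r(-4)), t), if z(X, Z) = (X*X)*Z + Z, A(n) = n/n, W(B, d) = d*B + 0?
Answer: -3278773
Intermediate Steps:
W(B, d) = B*d (W(B, d) = B*d + 0 = B*d)
r(L) = 4*L (r(L) = -(-4)*L = 4*L)
A(n) = 1
z(X, Z) = Z + Z*X² (z(X, Z) = X²*Z + Z = Z*X² + Z = Z + Z*X²)
(-2804626 - 474493) + z(A(r(-4)), t) = (-2804626 - 474493) + 173*(1 + 1²) = -3279119 + 173*(1 + 1) = -3279119 + 173*2 = -3279119 + 346 = -3278773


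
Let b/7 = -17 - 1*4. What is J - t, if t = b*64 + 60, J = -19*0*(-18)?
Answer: 9348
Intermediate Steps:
b = -147 (b = 7*(-17 - 1*4) = 7*(-17 - 4) = 7*(-21) = -147)
J = 0 (J = 0*(-18) = 0)
t = -9348 (t = -147*64 + 60 = -9408 + 60 = -9348)
J - t = 0 - 1*(-9348) = 0 + 9348 = 9348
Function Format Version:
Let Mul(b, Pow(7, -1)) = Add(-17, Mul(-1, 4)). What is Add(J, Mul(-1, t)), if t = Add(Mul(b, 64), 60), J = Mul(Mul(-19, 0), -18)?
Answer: 9348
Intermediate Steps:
b = -147 (b = Mul(7, Add(-17, Mul(-1, 4))) = Mul(7, Add(-17, -4)) = Mul(7, -21) = -147)
J = 0 (J = Mul(0, -18) = 0)
t = -9348 (t = Add(Mul(-147, 64), 60) = Add(-9408, 60) = -9348)
Add(J, Mul(-1, t)) = Add(0, Mul(-1, -9348)) = Add(0, 9348) = 9348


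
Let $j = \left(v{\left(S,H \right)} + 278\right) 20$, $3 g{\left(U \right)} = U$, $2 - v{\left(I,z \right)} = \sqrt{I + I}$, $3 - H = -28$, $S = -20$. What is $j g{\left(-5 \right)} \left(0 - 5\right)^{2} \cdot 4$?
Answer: $- \frac{2800000}{3} + \frac{20000 i \sqrt{10}}{3} \approx -9.3333 \cdot 10^{5} + 21082.0 i$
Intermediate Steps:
$H = 31$ ($H = 3 - -28 = 3 + 28 = 31$)
$v{\left(I,z \right)} = 2 - \sqrt{2} \sqrt{I}$ ($v{\left(I,z \right)} = 2 - \sqrt{I + I} = 2 - \sqrt{2 I} = 2 - \sqrt{2} \sqrt{I}$)
$g{\left(U \right)} = \frac{U}{3}$
$j = 5600 - 40 i \sqrt{10}$ ($j = \left(\left(2 - \sqrt{2} \sqrt{-20}\right) + 278\right) 20 = \left(\left(2 - \sqrt{2} \cdot 2 i \sqrt{5}\right) + 278\right) 20 = \left(\left(2 - 2 i \sqrt{10}\right) + 278\right) 20 = \left(280 - 2 i \sqrt{10}\right) 20 = 5600 - 40 i \sqrt{10} \approx 5600.0 - 126.49 i$)
$j g{\left(-5 \right)} \left(0 - 5\right)^{2} \cdot 4 = \left(5600 - 40 i \sqrt{10}\right) \frac{1}{3} \left(-5\right) \left(0 - 5\right)^{2} \cdot 4 = \left(5600 - 40 i \sqrt{10}\right) - \frac{5 \left(-5\right)^{2}}{3} \cdot 4 = \left(5600 - 40 i \sqrt{10}\right) \left(- \frac{5}{3}\right) 25 \cdot 4 = \left(5600 - 40 i \sqrt{10}\right) \left(\left(- \frac{125}{3}\right) 4\right) = \left(5600 - 40 i \sqrt{10}\right) \left(- \frac{500}{3}\right) = - \frac{2800000}{3} + \frac{20000 i \sqrt{10}}{3}$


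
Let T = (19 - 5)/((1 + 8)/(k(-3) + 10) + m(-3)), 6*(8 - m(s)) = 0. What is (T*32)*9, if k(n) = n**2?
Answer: 10944/23 ≈ 475.83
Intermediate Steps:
m(s) = 8 (m(s) = 8 - 1/6*0 = 8 + 0 = 8)
T = 38/23 (T = (19 - 5)/((1 + 8)/((-3)**2 + 10) + 8) = 14/(9/(9 + 10) + 8) = 14/(9/19 + 8) = 14/(161/19) = 14*(19/161) = 38/23 ≈ 1.6522)
(T*32)*9 = ((38/23)*32)*9 = (1216/23)*9 = 10944/23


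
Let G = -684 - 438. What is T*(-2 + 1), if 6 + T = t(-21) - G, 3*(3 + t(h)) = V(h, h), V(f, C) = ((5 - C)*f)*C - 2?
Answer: -14803/3 ≈ -4934.3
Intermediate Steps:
V(f, C) = -2 + C*f*(5 - C) (V(f, C) = (f*(5 - C))*C - 2 = C*f*(5 - C) - 2 = -2 + C*f*(5 - C))
t(h) = -11/3 - h³/3 + 5*h²/3 (t(h) = -3 + (-2 - h*h² + 5*h*h)/3 = -3 + (-2 - h³ + 5*h²)/3 = -3 + (-⅔ - h³/3 + 5*h²/3) = -11/3 - h³/3 + 5*h²/3)
G = -1122
T = 14803/3 (T = -6 + ((-11/3 - ⅓*(-21)³ + (5/3)*(-21)²) - 1*(-1122)) = -6 + ((-11/3 - ⅓*(-9261) + (5/3)*441) + 1122) = -6 + ((-11/3 + 3087 + 735) + 1122) = -6 + (11455/3 + 1122) = -6 + 14821/3 = 14803/3 ≈ 4934.3)
T*(-2 + 1) = 14803*(-2 + 1)/3 = (14803/3)*(-1) = -14803/3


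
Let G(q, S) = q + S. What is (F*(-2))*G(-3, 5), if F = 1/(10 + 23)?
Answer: -4/33 ≈ -0.12121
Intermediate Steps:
G(q, S) = S + q
F = 1/33 ≈ 0.030303
(F*(-2))*G(-3, 5) = ((1/33)*(-2))*(5 - 3) = -2/33*2 = -4/33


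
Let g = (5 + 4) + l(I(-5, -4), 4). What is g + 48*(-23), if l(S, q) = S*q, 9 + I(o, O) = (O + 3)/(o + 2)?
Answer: -3389/3 ≈ -1129.7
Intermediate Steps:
I(o, O) = -9 + (3 + O)/(2 + o) (I(o, O) = -9 + (O + 3)/(o + 2) = -9 + (3 + O)/(2 + o))
g = -77/3 (g = (5 + 4) + ((-15 - 4 - 9*(-5))/(2 - 5))*4 = 9 + ((-15 - 4 + 45)/(-3))*4 = 9 - 1/3*26*4 = 9 - 26/3*4 = 9 - 104/3 = -77/3 ≈ -25.667)
g + 48*(-23) = -77/3 + 48*(-23) = -77/3 - 1104 = -3389/3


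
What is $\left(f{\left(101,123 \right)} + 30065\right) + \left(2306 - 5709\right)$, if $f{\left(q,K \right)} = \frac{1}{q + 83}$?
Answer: $\frac{4905809}{184} \approx 26662.0$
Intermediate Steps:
$f{\left(q,K \right)} = \frac{1}{83 + q}$
$\left(f{\left(101,123 \right)} + 30065\right) + \left(2306 - 5709\right) = \left(\frac{1}{83 + 101} + 30065\right) + \left(2306 - 5709\right) = \left(\frac{1}{184} + 30065\right) + \left(2306 - 5709\right) = \left(\frac{1}{184} + 30065\right) - 3403 = \frac{5531961}{184} - 3403 = \frac{4905809}{184}$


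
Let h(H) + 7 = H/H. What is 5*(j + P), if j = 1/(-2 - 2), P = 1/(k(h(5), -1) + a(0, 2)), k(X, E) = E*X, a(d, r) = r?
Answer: -5/8 ≈ -0.62500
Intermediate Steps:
h(H) = -6 (h(H) = -7 + H/H = -7 + 1 = -6)
P = ⅛ (P = 1/(-1*(-6) + 2) = 1/(6 + 2) = 1/8 = ⅛ ≈ 0.12500)
j = -¼ (j = 1/(-4) = -¼ ≈ -0.25000)
5*(j + P) = 5*(-¼ + ⅛) = 5*(-⅛) = -5/8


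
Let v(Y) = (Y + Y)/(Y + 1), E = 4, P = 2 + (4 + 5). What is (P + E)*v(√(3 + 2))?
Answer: 75/2 - 15*√5/2 ≈ 20.729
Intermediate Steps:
P = 11 (P = 2 + 9 = 11)
v(Y) = 2*Y/(1 + Y) (v(Y) = (2*Y)/(1 + Y) = 2*Y/(1 + Y))
(P + E)*v(√(3 + 2)) = (11 + 4)*(2*√(3 + 2)/(1 + √(3 + 2))) = 15*(2*√5/(1 + √5)) = 30*√5/(1 + √5)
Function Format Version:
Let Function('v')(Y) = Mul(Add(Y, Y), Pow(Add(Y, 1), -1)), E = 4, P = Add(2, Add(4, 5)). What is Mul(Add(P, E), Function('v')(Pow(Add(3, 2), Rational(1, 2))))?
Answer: Add(Rational(75, 2), Mul(Rational(-15, 2), Pow(5, Rational(1, 2)))) ≈ 20.729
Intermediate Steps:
P = 11 (P = Add(2, 9) = 11)
Function('v')(Y) = Mul(2, Y, Pow(Add(1, Y), -1)) (Function('v')(Y) = Mul(Mul(2, Y), Pow(Add(1, Y), -1)) = Mul(2, Y, Pow(Add(1, Y), -1)))
Mul(Add(P, E), Function('v')(Pow(Add(3, 2), Rational(1, 2)))) = Mul(Add(11, 4), Mul(2, Pow(Add(3, 2), Rational(1, 2)), Pow(Add(1, Pow(Add(3, 2), Rational(1, 2))), -1))) = Mul(15, Mul(2, Pow(5, Rational(1, 2)), Pow(Add(1, Pow(5, Rational(1, 2))), -1))) = Mul(30, Pow(5, Rational(1, 2)), Pow(Add(1, Pow(5, Rational(1, 2))), -1))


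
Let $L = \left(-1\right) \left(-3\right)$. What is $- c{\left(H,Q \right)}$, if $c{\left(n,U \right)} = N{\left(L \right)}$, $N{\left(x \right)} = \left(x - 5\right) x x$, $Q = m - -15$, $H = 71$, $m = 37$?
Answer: $18$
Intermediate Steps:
$Q = 52$ ($Q = 37 - -15 = 37 + 15 = 52$)
$L = 3$
$N{\left(x \right)} = x^{2} \left(-5 + x\right)$ ($N{\left(x \right)} = \left(-5 + x\right) x x = x \left(-5 + x\right) x = x^{2} \left(-5 + x\right)$)
$c{\left(n,U \right)} = -18$ ($c{\left(n,U \right)} = 3^{2} \left(-5 + 3\right) = 9 \left(-2\right) = -18$)
$- c{\left(H,Q \right)} = \left(-1\right) \left(-18\right) = 18$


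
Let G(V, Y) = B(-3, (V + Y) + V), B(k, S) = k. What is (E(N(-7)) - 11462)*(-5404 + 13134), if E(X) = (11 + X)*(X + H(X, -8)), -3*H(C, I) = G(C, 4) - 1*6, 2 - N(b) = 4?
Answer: -88531690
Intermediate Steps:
G(V, Y) = -3
N(b) = -2 (N(b) = 2 - 1*4 = 2 - 4 = -2)
H(C, I) = 3 (H(C, I) = -(-3 - 1*6)/3 = -(-3 - 6)/3 = -⅓*(-9) = 3)
E(X) = (3 + X)*(11 + X) (E(X) = (11 + X)*(X + 3) = (11 + X)*(3 + X) = (3 + X)*(11 + X))
(E(N(-7)) - 11462)*(-5404 + 13134) = ((33 + (-2)² + 14*(-2)) - 11462)*(-5404 + 13134) = ((33 + 4 - 28) - 11462)*7730 = (9 - 11462)*7730 = -11453*7730 = -88531690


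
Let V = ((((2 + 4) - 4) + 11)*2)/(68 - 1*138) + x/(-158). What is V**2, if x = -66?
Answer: 16384/7645225 ≈ 0.0021430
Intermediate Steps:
V = 128/2765 (V = ((((2 + 4) - 4) + 11)*2)/(68 - 1*138) - 66/(-158) = (((6 - 4) + 11)*2)/(68 - 138) - 66*(-1/158) = ((2 + 11)*2)/(-70) + 33/79 = (13*2)*(-1/70) + 33/79 = 26*(-1/70) + 33/79 = -13/35 + 33/79 = 128/2765 ≈ 0.046293)
V**2 = (128/2765)**2 = 16384/7645225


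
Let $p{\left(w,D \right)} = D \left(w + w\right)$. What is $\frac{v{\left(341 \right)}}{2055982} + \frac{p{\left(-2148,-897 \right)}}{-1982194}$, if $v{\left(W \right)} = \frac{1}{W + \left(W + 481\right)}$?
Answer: $- \frac{4607079885066799}{2369819039791402} \approx -1.9441$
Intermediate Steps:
$v{\left(W \right)} = \frac{1}{481 + 2 W}$ ($v{\left(W \right)} = \frac{1}{W + \left(481 + W\right)} = \frac{1}{481 + 2 W}$)
$p{\left(w,D \right)} = 2 D w$ ($p{\left(w,D \right)} = D 2 w = 2 D w$)
$\frac{v{\left(341 \right)}}{2055982} + \frac{p{\left(-2148,-897 \right)}}{-1982194} = \frac{1}{\left(481 + 2 \cdot 341\right) 2055982} + \frac{2 \left(-897\right) \left(-2148\right)}{-1982194} = \frac{1}{481 + 682} \cdot \frac{1}{2055982} + 3853512 \left(- \frac{1}{1982194}\right) = \frac{1}{1163} \cdot \frac{1}{2055982} - \frac{1926756}{991097} = \frac{1}{2391107066} - \frac{1926756}{991097} = - \frac{4607079885066799}{2369819039791402}$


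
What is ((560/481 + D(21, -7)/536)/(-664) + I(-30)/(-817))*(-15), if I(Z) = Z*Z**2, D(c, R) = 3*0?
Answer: -16167957150/32617091 ≈ -495.69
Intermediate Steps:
D(c, R) = 0
I(Z) = Z**3
((560/481 + D(21, -7)/536)/(-664) + I(-30)/(-817))*(-15) = ((560/481 + 0/536)/(-664) + (-30)**3/(-817))*(-15) = ((560*(1/481) + 0*(1/536))*(-1/664) - 27000*(-1/817))*(-15) = ((560/481 + 0)*(-1/664) + 27000/817)*(-15) = ((560/481)*(-1/664) + 27000/817)*(-15) = (-70/39923 + 27000/817)*(-15) = (1077863810/32617091)*(-15) = -16167957150/32617091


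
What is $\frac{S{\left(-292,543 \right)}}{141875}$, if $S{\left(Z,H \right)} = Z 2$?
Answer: $- \frac{584}{141875} \approx -0.0041163$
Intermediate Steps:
$S{\left(Z,H \right)} = 2 Z$
$\frac{S{\left(-292,543 \right)}}{141875} = \frac{2 \left(-292\right)}{141875} = \left(-584\right) \frac{1}{141875} = - \frac{584}{141875}$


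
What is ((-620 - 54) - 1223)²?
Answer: 3598609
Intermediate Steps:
((-620 - 54) - 1223)² = (-674 - 1223)² = (-1897)² = 3598609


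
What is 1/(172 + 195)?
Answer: 1/367 ≈ 0.0027248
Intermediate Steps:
1/(172 + 195) = 1/367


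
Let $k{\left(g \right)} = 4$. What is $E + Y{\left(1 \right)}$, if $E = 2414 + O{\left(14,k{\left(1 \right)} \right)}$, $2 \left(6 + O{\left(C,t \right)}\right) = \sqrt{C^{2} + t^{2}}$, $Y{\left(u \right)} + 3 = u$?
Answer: $2406 + \sqrt{53} \approx 2413.3$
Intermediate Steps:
$Y{\left(u \right)} = -3 + u$
$O{\left(C,t \right)} = -6 + \frac{\sqrt{C^{2} + t^{2}}}{2}$
$E = 2408 + \sqrt{53}$ ($E = 2414 - \left(6 - \frac{\sqrt{14^{2} + 4^{2}}}{2}\right) = 2414 - \left(6 - \frac{\sqrt{196 + 16}}{2}\right) = 2414 - \left(6 - \frac{\sqrt{212}}{2}\right) = 2414 - \left(6 - \frac{2 \sqrt{53}}{2}\right) = 2414 - \left(6 - \sqrt{53}\right) = 2408 + \sqrt{53} \approx 2415.3$)
$E + Y{\left(1 \right)} = \left(2408 + \sqrt{53}\right) + \left(-3 + 1\right) = \left(2408 + \sqrt{53}\right) - 2 = 2406 + \sqrt{53}$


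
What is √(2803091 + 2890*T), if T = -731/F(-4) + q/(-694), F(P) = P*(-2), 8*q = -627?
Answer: √4892157223294/1388 ≈ 1593.5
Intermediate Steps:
q = -627/8 (q = (⅛)*(-627) = -627/8 ≈ -78.375)
F(P) = -2*P
T = -506687/5552 (T = -731/((-2*(-4))) - 627/8/(-694) = -731/8 - 627/8*(-1/694) = -731*⅛ + 627/5552 = -731/8 + 627/5552 = -506687/5552 ≈ -91.262)
√(2803091 + 2890*T) = √(2803091 + 2890*(-506687/5552)) = √(2803091 - 732162715/2776) = √(7049217901/2776) = √4892157223294/1388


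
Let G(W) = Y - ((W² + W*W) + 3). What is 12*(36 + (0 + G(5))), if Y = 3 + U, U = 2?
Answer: -144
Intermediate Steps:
Y = 5 (Y = 3 + 2 = 5)
G(W) = 2 - 2*W² (G(W) = 5 - ((W² + W*W) + 3) = 5 - ((W² + W²) + 3) = 5 - (2*W² + 3) = 5 - (3 + 2*W²) = 5 + (-3 - 2*W²) = 2 - 2*W²)
12*(36 + (0 + G(5))) = 12*(36 + (0 + (2 - 2*5²))) = 12*(36 + (0 + (2 - 2*25))) = 12*(36 + (0 + (2 - 50))) = 12*(36 + (0 - 48)) = 12*(36 - 48) = 12*(-12) = -144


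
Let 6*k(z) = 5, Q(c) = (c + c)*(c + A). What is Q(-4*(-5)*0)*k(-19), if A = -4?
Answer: 0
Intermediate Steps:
Q(c) = 2*c*(-4 + c) (Q(c) = (c + c)*(c - 4) = (2*c)*(-4 + c) = 2*c*(-4 + c))
k(z) = ⅚ (k(z) = (⅙)*5 = ⅚)
Q(-4*(-5)*0)*k(-19) = (2*(-4*(-5)*0)*(-4 - 4*(-5)*0))*(⅚) = (2*(20*0)*(-4 + 20*0))*(⅚) = (2*0*(-4 + 0))*(⅚) = (2*0*(-4))*(⅚) = 0*(⅚) = 0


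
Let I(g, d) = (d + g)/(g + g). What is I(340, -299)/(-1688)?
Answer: -41/1147840 ≈ -3.5719e-5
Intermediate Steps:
I(g, d) = (d + g)/(2*g) (I(g, d) = (d + g)/((2*g)) = (d + g)*(1/(2*g)) = (d + g)/(2*g))
I(340, -299)/(-1688) = ((½)*(-299 + 340)/340)/(-1688) = ((½)*(1/340)*41)*(-1/1688) = (41/680)*(-1/1688) = -41/1147840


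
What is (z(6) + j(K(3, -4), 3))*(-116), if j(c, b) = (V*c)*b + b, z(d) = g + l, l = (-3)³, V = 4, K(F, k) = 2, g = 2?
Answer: -232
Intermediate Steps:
l = -27
z(d) = -25 (z(d) = 2 - 27 = -25)
j(c, b) = b + 4*b*c (j(c, b) = (4*c)*b + b = 4*b*c + b = b + 4*b*c)
(z(6) + j(K(3, -4), 3))*(-116) = (-25 + 3*(1 + 4*2))*(-116) = (-25 + 3*(1 + 8))*(-116) = (-25 + 3*9)*(-116) = (-25 + 27)*(-116) = 2*(-116) = -232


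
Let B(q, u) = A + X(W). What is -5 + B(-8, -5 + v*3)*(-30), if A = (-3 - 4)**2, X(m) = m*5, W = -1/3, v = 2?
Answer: -1425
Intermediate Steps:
W = -1/3 (W = -1*1/3 = -1/3 ≈ -0.33333)
X(m) = 5*m
A = 49 (A = (-7)**2 = 49)
B(q, u) = 142/3 (B(q, u) = 49 + 5*(-1/3) = 49 - 5/3 = 142/3)
-5 + B(-8, -5 + v*3)*(-30) = -5 + (142/3)*(-30) = -5 - 1420 = -1425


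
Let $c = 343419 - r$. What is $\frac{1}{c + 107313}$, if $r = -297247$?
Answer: $\frac{1}{747979} \approx 1.3369 \cdot 10^{-6}$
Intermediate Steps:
$c = 640666$ ($c = 343419 - -297247 = 343419 + 297247 = 640666$)
$\frac{1}{c + 107313} = \frac{1}{640666 + 107313} = \frac{1}{747979}$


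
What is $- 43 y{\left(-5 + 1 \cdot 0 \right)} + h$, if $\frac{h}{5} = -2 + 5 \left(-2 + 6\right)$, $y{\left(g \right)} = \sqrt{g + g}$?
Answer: $90 - 43 i \sqrt{10} \approx 90.0 - 135.98 i$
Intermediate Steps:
$y{\left(g \right)} = \sqrt{2} \sqrt{g}$ ($y{\left(g \right)} = \sqrt{2 g} = \sqrt{2} \sqrt{g}$)
$h = 90$ ($h = 5 \left(-2 + 5 \left(-2 + 6\right)\right) = 5 \left(-2 + 5 \cdot 4\right) = 5 \left(-2 + 20\right) = 5 \cdot 18 = 90$)
$- 43 y{\left(-5 + 1 \cdot 0 \right)} + h = - 43 \sqrt{2} \sqrt{-5 + 1 \cdot 0} + 90 = - 43 \sqrt{2} \sqrt{-5 + 0} + 90 = - 43 \sqrt{2} \sqrt{-5} + 90 = - 43 \sqrt{2} i \sqrt{5} + 90 = - 43 i \sqrt{10} + 90 = 90 - 43 i \sqrt{10}$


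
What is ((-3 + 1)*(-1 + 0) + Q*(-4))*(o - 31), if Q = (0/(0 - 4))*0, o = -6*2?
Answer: -86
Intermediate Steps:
o = -12
Q = 0 (Q = (0/(-4))*0 = (0*(-1/4))*0 = 0*0 = 0)
((-3 + 1)*(-1 + 0) + Q*(-4))*(o - 31) = ((-3 + 1)*(-1 + 0) + 0*(-4))*(-12 - 31) = (-2*(-1) + 0)*(-43) = (2 + 0)*(-43) = 2*(-43) = -86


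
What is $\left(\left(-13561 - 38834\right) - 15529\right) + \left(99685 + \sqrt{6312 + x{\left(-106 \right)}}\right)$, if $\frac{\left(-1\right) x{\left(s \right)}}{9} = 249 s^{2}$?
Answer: $31761 + 26 i \sqrt{37239} \approx 31761.0 + 5017.3 i$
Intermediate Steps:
$x{\left(s \right)} = - 2241 s^{2}$ ($x{\left(s \right)} = - 9 \cdot 249 s^{2} = - 2241 s^{2}$)
$\left(\left(-13561 - 38834\right) - 15529\right) + \left(99685 + \sqrt{6312 + x{\left(-106 \right)}}\right) = \left(\left(-13561 - 38834\right) - 15529\right) + \left(99685 + \sqrt{6312 - 2241 \left(-106\right)^{2}}\right) = \left(-52395 - 15529\right) + \left(99685 + \sqrt{6312 - 25179876}\right) = -67924 + \left(99685 + \sqrt{6312 - 25179876}\right) = -67924 + \left(99685 + \sqrt{-25173564}\right) = -67924 + \left(99685 + 26 i \sqrt{37239}\right) = 31761 + 26 i \sqrt{37239}$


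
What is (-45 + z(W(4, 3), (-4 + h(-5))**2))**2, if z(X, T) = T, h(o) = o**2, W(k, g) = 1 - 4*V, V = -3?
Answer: 156816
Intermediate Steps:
W(k, g) = 13 (W(k, g) = 1 - 4*(-3) = 1 + 12 = 13)
(-45 + z(W(4, 3), (-4 + h(-5))**2))**2 = (-45 + (-4 + (-5)**2)**2)**2 = (-45 + (-4 + 25)**2)**2 = (-45 + 21**2)**2 = (-45 + 441)**2 = 396**2 = 156816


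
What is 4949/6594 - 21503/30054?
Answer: 82696/2359239 ≈ 0.035052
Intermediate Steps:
4949/6594 - 21503/30054 = 4949*(1/6594) - 21503*1/30054 = 707/942 - 21503/30054 = 82696/2359239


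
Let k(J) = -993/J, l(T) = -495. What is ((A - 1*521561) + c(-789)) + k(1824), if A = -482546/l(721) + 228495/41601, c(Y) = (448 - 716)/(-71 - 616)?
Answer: -497525036678546771/955711421280 ≈ -5.2058e+5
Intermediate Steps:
c(Y) = 268/687 (c(Y) = -268/(-687) = -268*(-1/687) = 268/687)
A = 6729167057/6864165 (A = -482546/(-495) + 228495/41601 = -482546*(-1/495) + 228495*(1/41601) = 482546/495 + 76165/13867 = 6729167057/6864165 ≈ 980.33)
((A - 1*521561) + c(-789)) + k(1824) = ((6729167057/6864165 - 1*521561) + 268/687) - 993/1824 = ((6729167057/6864165 - 521561) + 268/687) - 993*1/1824 = (-3573351594508/6864165 + 268/687) - 331/608 = -818296901943592/1571893785 - 331/608 = -497525036678546771/955711421280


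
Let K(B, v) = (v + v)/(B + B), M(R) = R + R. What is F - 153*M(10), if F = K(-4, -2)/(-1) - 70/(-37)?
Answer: -226337/74 ≈ -3058.6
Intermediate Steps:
M(R) = 2*R
K(B, v) = v/B (K(B, v) = (2*v)/((2*B)) = (2*v)*(1/(2*B)) = v/B)
F = 103/74 (F = -2/(-4)/(-1) - 70/(-37) = -2*(-1/4)*(-1) - 70*(-1/37) = (1/2)*(-1) + 70/37 = -1/2 + 70/37 = 103/74 ≈ 1.3919)
F - 153*M(10) = 103/74 - 306*10 = 103/74 - 153*20 = 103/74 - 3060 = -226337/74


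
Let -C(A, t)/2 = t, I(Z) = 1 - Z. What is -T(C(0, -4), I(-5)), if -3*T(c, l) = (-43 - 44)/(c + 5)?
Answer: -29/13 ≈ -2.2308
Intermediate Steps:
C(A, t) = -2*t
T(c, l) = 29/(5 + c) (T(c, l) = -(-43 - 44)/(3*(c + 5)) = -(-29)/(5 + c) = 29/(5 + c))
-T(C(0, -4), I(-5)) = -29/(5 - 2*(-4)) = -29/(5 + 8) = -29/13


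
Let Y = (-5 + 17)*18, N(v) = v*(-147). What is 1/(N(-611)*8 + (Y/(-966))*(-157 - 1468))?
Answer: 161/115742796 ≈ 1.3910e-6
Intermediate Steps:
N(v) = -147*v
Y = 216 (Y = 12*18 = 216)
1/(N(-611)*8 + (Y/(-966))*(-157 - 1468)) = 1/(-147*(-611)*8 + (216/(-966))*(-157 - 1468)) = 1/(89817*8 + (216*(-1/966))*(-1625)) = 1/(718536 - 36/161*(-1625)) = 1/(718536 + 58500/161) = 1/(115742796/161) = 161/115742796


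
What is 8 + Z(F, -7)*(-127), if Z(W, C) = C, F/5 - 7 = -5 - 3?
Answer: 897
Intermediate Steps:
F = -5 (F = 35 + 5*(-5 - 3) = 35 + 5*(-8) = 35 - 40 = -5)
8 + Z(F, -7)*(-127) = 8 - 7*(-127) = 8 + 889 = 897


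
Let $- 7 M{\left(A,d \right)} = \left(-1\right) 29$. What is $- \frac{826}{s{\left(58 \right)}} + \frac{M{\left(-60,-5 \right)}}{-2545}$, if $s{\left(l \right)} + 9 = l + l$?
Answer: $- \frac{14718293}{1906205} \approx -7.7213$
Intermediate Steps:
$M{\left(A,d \right)} = \frac{29}{7}$ ($M{\left(A,d \right)} = - \frac{\left(-1\right) 29}{7} = \left(- \frac{1}{7}\right) \left(-29\right) = \frac{29}{7}$)
$s{\left(l \right)} = -9 + 2 l$ ($s{\left(l \right)} = -9 + \left(l + l\right) = -9 + 2 l$)
$- \frac{826}{s{\left(58 \right)}} + \frac{M{\left(-60,-5 \right)}}{-2545} = - \frac{826}{-9 + 2 \cdot 58} + \frac{29}{7 \left(-2545\right)} = - \frac{826}{-9 + 116} + \frac{29}{7} \left(- \frac{1}{2545}\right) = - \frac{826}{107} - \frac{29}{17815} = - \frac{14718293}{1906205}$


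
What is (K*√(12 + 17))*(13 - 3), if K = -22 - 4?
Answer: -260*√29 ≈ -1400.1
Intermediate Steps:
K = -26
(K*√(12 + 17))*(13 - 3) = (-26*√(12 + 17))*(13 - 3) = -26*√29*10 = -260*√29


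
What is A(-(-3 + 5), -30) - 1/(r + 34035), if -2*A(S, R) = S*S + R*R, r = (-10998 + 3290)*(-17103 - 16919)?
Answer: -118548576173/262275611 ≈ -452.00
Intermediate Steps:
r = 262241576 (r = -7708*(-34022) = 262241576)
A(S, R) = -R²/2 - S²/2 (A(S, R) = -(S*S + R*R)/2 = -(S² + R²)/2 = -(R² + S²)/2 = -R²/2 - S²/2)
A(-(-3 + 5), -30) - 1/(r + 34035) = (-½*(-30)² - (-3 + 5)²/2) - 1/(262241576 + 34035) = (-½*900 - (-1*2)²/2) - 1/262275611 = (-450 - ½*(-2)²) - 1*1/262275611 = (-450 - ½*4) - 1/262275611 = (-450 - 2) - 1/262275611 = -452 - 1/262275611 = -118548576173/262275611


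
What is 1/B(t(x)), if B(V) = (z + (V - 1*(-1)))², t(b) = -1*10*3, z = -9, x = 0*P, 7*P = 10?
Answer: 1/1444 ≈ 0.00069252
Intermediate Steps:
P = 10/7 (P = (⅐)*10 = 10/7 ≈ 1.4286)
x = 0 (x = 0*(10/7) = 0)
t(b) = -30 (t(b) = -10*3 = -30)
B(V) = (-8 + V)² (B(V) = (-9 + (V - 1*(-1)))² = (-9 + (V + 1))² = (-9 + (1 + V))² = (-8 + V)²)
1/B(t(x)) = 1/((-8 - 30)²) = 1/((-38)²) = 1/1444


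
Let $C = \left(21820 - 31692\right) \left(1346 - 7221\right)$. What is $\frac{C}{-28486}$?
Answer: $- \frac{28999000}{14243} \approx -2036.0$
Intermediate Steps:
$C = 57998000$ ($C = \left(-9872\right) \left(-5875\right) = 57998000$)
$\frac{C}{-28486} = \frac{57998000}{-28486} = 57998000 \left(- \frac{1}{28486}\right) = - \frac{28999000}{14243}$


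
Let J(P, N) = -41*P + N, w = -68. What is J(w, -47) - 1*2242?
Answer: 499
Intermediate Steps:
J(P, N) = N - 41*P
J(w, -47) - 1*2242 = (-47 - 41*(-68)) - 1*2242 = (-47 + 2788) - 2242 = 2741 - 2242 = 499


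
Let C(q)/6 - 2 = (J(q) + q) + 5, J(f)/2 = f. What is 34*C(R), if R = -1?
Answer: 816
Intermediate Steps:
J(f) = 2*f
C(q) = 42 + 18*q (C(q) = 12 + 6*((2*q + q) + 5) = 12 + 6*(3*q + 5) = 12 + 6*(5 + 3*q) = 12 + (30 + 18*q) = 42 + 18*q)
34*C(R) = 34*(42 + 18*(-1)) = 34*(42 - 18) = 34*24 = 816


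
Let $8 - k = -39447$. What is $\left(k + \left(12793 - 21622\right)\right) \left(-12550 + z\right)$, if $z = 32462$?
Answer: $609824912$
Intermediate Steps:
$k = 39455$ ($k = 8 - -39447 = 8 + 39447 = 39455$)
$\left(k + \left(12793 - 21622\right)\right) \left(-12550 + z\right) = \left(39455 + \left(12793 - 21622\right)\right) \left(-12550 + 32462\right) = \left(39455 + \left(12793 - 21622\right)\right) 19912 = \left(39455 - 8829\right) 19912 = 30626 \cdot 19912 = 609824912$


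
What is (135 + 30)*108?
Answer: 17820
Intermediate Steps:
(135 + 30)*108 = 165*108 = 17820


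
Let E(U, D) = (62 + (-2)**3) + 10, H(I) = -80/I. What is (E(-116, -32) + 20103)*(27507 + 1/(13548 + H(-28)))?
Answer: 52619817047833/94856 ≈ 5.5473e+8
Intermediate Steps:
E(U, D) = 64 (E(U, D) = (62 - 8) + 10 = 54 + 10 = 64)
(E(-116, -32) + 20103)*(27507 + 1/(13548 + H(-28))) = (64 + 20103)*(27507 + 1/(13548 - 80/(-28))) = 20167*(27507 + 1/(13548 - 80*(-1/28))) = 20167*(27507 + 1/(13548 + 20/7)) = 20167*(27507 + 1/(94856/7)) = 20167*(27507 + 7/94856) = 20167*(2609203999/94856) = 52619817047833/94856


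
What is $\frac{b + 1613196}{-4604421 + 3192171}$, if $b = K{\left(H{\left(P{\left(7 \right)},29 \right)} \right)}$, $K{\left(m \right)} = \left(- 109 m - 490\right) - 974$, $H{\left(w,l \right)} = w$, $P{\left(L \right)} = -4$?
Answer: $- \frac{806084}{706125} \approx -1.1416$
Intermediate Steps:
$K{\left(m \right)} = -1464 - 109 m$ ($K{\left(m \right)} = \left(-490 - 109 m\right) - 974 = -1464 - 109 m$)
$b = -1028$ ($b = -1464 - -436 = -1464 + 436 = -1028$)
$\frac{b + 1613196}{-4604421 + 3192171} = \frac{-1028 + 1613196}{-4604421 + 3192171} = \frac{1612168}{-1412250} = 1612168 \left(- \frac{1}{1412250}\right) = - \frac{806084}{706125}$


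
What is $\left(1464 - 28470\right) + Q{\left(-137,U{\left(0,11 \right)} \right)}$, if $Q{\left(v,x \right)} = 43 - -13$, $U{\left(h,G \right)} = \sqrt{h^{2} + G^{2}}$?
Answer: $-26950$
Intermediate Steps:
$U{\left(h,G \right)} = \sqrt{G^{2} + h^{2}}$
$Q{\left(v,x \right)} = 56$ ($Q{\left(v,x \right)} = 43 + 13 = 56$)
$\left(1464 - 28470\right) + Q{\left(-137,U{\left(0,11 \right)} \right)} = \left(1464 - 28470\right) + 56 = -27006 + 56 = -26950$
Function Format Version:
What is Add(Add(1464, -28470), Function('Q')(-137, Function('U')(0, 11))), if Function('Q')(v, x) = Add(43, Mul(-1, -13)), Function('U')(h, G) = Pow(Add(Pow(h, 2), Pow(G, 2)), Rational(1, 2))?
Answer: -26950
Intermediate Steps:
Function('U')(h, G) = Pow(Add(Pow(G, 2), Pow(h, 2)), Rational(1, 2))
Function('Q')(v, x) = 56 (Function('Q')(v, x) = Add(43, 13) = 56)
Add(Add(1464, -28470), Function('Q')(-137, Function('U')(0, 11))) = Add(Add(1464, -28470), 56) = Add(-27006, 56) = -26950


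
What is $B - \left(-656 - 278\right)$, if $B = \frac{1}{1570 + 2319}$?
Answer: $\frac{3632327}{3889} \approx 934.0$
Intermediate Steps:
$B = \frac{1}{3889} \approx 0.00025714$
$B - \left(-656 - 278\right) = \frac{1}{3889} - \left(-656 - 278\right) = \frac{1}{3889} - -934 = \frac{1}{3889} + 934 = \frac{3632327}{3889}$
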